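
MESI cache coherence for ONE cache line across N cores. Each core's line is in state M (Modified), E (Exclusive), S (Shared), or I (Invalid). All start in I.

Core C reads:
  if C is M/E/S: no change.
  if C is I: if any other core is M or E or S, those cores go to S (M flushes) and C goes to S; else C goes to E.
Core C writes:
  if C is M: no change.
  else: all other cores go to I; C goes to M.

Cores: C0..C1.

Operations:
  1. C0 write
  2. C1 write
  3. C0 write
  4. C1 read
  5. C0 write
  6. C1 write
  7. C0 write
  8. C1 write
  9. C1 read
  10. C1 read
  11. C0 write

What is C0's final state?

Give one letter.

Answer: M

Derivation:
Op 1: C0 write [C0 write: invalidate none -> C0=M] -> [M,I]
Op 2: C1 write [C1 write: invalidate ['C0=M'] -> C1=M] -> [I,M]
Op 3: C0 write [C0 write: invalidate ['C1=M'] -> C0=M] -> [M,I]
Op 4: C1 read [C1 read from I: others=['C0=M'] -> C1=S, others downsized to S] -> [S,S]
Op 5: C0 write [C0 write: invalidate ['C1=S'] -> C0=M] -> [M,I]
Op 6: C1 write [C1 write: invalidate ['C0=M'] -> C1=M] -> [I,M]
Op 7: C0 write [C0 write: invalidate ['C1=M'] -> C0=M] -> [M,I]
Op 8: C1 write [C1 write: invalidate ['C0=M'] -> C1=M] -> [I,M]
Op 9: C1 read [C1 read: already in M, no change] -> [I,M]
Op 10: C1 read [C1 read: already in M, no change] -> [I,M]
Op 11: C0 write [C0 write: invalidate ['C1=M'] -> C0=M] -> [M,I]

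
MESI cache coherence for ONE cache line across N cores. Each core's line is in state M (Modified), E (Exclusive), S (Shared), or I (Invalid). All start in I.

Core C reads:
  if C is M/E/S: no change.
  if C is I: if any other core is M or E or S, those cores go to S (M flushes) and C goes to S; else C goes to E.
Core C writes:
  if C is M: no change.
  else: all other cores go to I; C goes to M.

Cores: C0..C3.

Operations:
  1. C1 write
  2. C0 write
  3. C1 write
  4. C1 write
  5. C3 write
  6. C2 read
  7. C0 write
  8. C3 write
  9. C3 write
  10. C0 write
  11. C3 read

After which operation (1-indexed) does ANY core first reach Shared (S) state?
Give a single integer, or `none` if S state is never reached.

Op 1: C1 write [C1 write: invalidate none -> C1=M] -> [I,M,I,I]
Op 2: C0 write [C0 write: invalidate ['C1=M'] -> C0=M] -> [M,I,I,I]
Op 3: C1 write [C1 write: invalidate ['C0=M'] -> C1=M] -> [I,M,I,I]
Op 4: C1 write [C1 write: already M (modified), no change] -> [I,M,I,I]
Op 5: C3 write [C3 write: invalidate ['C1=M'] -> C3=M] -> [I,I,I,M]
Op 6: C2 read [C2 read from I: others=['C3=M'] -> C2=S, others downsized to S] -> [I,I,S,S]
  -> First S state at op 6; remaining ops need not be traced.

Answer: 6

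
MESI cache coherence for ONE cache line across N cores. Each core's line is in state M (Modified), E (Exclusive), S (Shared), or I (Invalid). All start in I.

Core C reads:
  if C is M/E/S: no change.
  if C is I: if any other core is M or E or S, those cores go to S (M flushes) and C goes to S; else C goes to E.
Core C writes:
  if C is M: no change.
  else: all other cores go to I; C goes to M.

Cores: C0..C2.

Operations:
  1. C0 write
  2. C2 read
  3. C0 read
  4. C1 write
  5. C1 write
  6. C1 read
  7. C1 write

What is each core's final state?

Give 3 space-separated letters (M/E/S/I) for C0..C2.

Answer: I M I

Derivation:
Op 1: C0 write [C0 write: invalidate none -> C0=M] -> [M,I,I]
Op 2: C2 read [C2 read from I: others=['C0=M'] -> C2=S, others downsized to S] -> [S,I,S]
Op 3: C0 read [C0 read: already in S, no change] -> [S,I,S]
Op 4: C1 write [C1 write: invalidate ['C0=S', 'C2=S'] -> C1=M] -> [I,M,I]
Op 5: C1 write [C1 write: already M (modified), no change] -> [I,M,I]
Op 6: C1 read [C1 read: already in M, no change] -> [I,M,I]
Op 7: C1 write [C1 write: already M (modified), no change] -> [I,M,I]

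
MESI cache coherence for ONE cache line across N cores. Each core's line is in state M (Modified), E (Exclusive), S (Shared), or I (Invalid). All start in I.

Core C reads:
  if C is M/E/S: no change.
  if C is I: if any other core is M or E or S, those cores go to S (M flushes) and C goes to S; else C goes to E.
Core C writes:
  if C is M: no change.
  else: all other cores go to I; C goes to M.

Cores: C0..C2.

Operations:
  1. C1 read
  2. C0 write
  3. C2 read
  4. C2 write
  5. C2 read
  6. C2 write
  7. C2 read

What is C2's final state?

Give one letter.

Answer: M

Derivation:
Op 1: C1 read [C1 read from I: no other sharers -> C1=E (exclusive)] -> [I,E,I]
Op 2: C0 write [C0 write: invalidate ['C1=E'] -> C0=M] -> [M,I,I]
Op 3: C2 read [C2 read from I: others=['C0=M'] -> C2=S, others downsized to S] -> [S,I,S]
Op 4: C2 write [C2 write: invalidate ['C0=S'] -> C2=M] -> [I,I,M]
Op 5: C2 read [C2 read: already in M, no change] -> [I,I,M]
Op 6: C2 write [C2 write: already M (modified), no change] -> [I,I,M]
Op 7: C2 read [C2 read: already in M, no change] -> [I,I,M]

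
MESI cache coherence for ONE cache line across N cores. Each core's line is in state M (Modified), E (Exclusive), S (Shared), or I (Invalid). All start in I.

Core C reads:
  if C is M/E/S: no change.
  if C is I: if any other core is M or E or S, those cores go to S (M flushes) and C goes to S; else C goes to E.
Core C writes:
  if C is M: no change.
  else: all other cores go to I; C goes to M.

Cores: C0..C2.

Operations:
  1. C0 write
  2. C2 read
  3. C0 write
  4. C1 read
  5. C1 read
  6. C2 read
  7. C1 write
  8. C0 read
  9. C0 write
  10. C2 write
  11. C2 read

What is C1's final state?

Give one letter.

Op 1: C0 write [C0 write: invalidate none -> C0=M] -> [M,I,I]
Op 2: C2 read [C2 read from I: others=['C0=M'] -> C2=S, others downsized to S] -> [S,I,S]
Op 3: C0 write [C0 write: invalidate ['C2=S'] -> C0=M] -> [M,I,I]
Op 4: C1 read [C1 read from I: others=['C0=M'] -> C1=S, others downsized to S] -> [S,S,I]
Op 5: C1 read [C1 read: already in S, no change] -> [S,S,I]
Op 6: C2 read [C2 read from I: others=['C0=S', 'C1=S'] -> C2=S, others downsized to S] -> [S,S,S]
Op 7: C1 write [C1 write: invalidate ['C0=S', 'C2=S'] -> C1=M] -> [I,M,I]
Op 8: C0 read [C0 read from I: others=['C1=M'] -> C0=S, others downsized to S] -> [S,S,I]
Op 9: C0 write [C0 write: invalidate ['C1=S'] -> C0=M] -> [M,I,I]
Op 10: C2 write [C2 write: invalidate ['C0=M'] -> C2=M] -> [I,I,M]
Op 11: C2 read [C2 read: already in M, no change] -> [I,I,M]

Answer: I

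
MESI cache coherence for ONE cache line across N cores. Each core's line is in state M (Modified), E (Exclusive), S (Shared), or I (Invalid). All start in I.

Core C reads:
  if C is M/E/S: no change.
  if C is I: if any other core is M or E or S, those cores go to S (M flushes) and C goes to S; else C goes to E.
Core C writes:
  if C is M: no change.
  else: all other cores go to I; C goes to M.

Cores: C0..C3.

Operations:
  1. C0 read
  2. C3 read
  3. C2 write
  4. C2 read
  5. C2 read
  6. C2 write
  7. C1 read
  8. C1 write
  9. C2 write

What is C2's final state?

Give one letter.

Answer: M

Derivation:
Op 1: C0 read [C0 read from I: no other sharers -> C0=E (exclusive)] -> [E,I,I,I]
Op 2: C3 read [C3 read from I: others=['C0=E'] -> C3=S, others downsized to S] -> [S,I,I,S]
Op 3: C2 write [C2 write: invalidate ['C0=S', 'C3=S'] -> C2=M] -> [I,I,M,I]
Op 4: C2 read [C2 read: already in M, no change] -> [I,I,M,I]
Op 5: C2 read [C2 read: already in M, no change] -> [I,I,M,I]
Op 6: C2 write [C2 write: already M (modified), no change] -> [I,I,M,I]
Op 7: C1 read [C1 read from I: others=['C2=M'] -> C1=S, others downsized to S] -> [I,S,S,I]
Op 8: C1 write [C1 write: invalidate ['C2=S'] -> C1=M] -> [I,M,I,I]
Op 9: C2 write [C2 write: invalidate ['C1=M'] -> C2=M] -> [I,I,M,I]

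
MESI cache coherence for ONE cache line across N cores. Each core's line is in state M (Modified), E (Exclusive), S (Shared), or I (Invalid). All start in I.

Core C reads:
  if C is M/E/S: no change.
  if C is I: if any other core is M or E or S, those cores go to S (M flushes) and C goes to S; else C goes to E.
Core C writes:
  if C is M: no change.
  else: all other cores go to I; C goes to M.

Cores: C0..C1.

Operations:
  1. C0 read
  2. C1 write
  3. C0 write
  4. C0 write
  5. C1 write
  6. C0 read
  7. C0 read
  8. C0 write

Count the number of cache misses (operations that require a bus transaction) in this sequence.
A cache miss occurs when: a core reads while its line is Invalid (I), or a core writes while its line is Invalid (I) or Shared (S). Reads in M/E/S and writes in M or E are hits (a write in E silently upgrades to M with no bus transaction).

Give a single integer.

Op 1: C0 read [C0 read from I: no other sharers -> C0=E (exclusive)] -> [E,I] [MISS #1: read from I]
Op 2: C1 write [C1 write: invalidate ['C0=E'] -> C1=M] -> [I,M] [MISS #2: write from I]
Op 3: C0 write [C0 write: invalidate ['C1=M'] -> C0=M] -> [M,I] [MISS #3: write from I]
Op 4: C0 write [C0 write: already M (modified), no change] -> [M,I] [hit: write from M]
Op 5: C1 write [C1 write: invalidate ['C0=M'] -> C1=M] -> [I,M] [MISS #4: write from I]
Op 6: C0 read [C0 read from I: others=['C1=M'] -> C0=S, others downsized to S] -> [S,S] [MISS #5: read from I]
Op 7: C0 read [C0 read: already in S, no change] -> [S,S] [hit: read from S]
Op 8: C0 write [C0 write: invalidate ['C1=S'] -> C0=M] -> [M,I] [MISS #6: write from S]

Answer: 6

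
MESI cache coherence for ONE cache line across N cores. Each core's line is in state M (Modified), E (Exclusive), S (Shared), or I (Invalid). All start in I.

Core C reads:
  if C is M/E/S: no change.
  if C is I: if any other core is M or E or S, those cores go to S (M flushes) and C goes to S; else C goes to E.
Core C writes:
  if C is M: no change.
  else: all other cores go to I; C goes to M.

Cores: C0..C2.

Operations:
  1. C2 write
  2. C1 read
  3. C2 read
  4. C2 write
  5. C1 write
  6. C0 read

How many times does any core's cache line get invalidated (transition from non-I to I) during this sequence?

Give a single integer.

Answer: 2

Derivation:
Op 1: C2 write [C2 write: invalidate none -> C2=M] -> [I,I,M] (invalidations this op: 0; running total: 0)
Op 2: C1 read [C1 read from I: others=['C2=M'] -> C1=S, others downsized to S] -> [I,S,S] (invalidations this op: 0; running total: 0)
Op 3: C2 read [C2 read: already in S, no change] -> [I,S,S] (invalidations this op: 0; running total: 0)
Op 4: C2 write [C2 write: invalidate ['C1=S'] -> C2=M] -> [I,I,M] (invalidations this op: 1; running total: 1)
Op 5: C1 write [C1 write: invalidate ['C2=M'] -> C1=M] -> [I,M,I] (invalidations this op: 1; running total: 2)
Op 6: C0 read [C0 read from I: others=['C1=M'] -> C0=S, others downsized to S] -> [S,S,I] (invalidations this op: 0; running total: 2)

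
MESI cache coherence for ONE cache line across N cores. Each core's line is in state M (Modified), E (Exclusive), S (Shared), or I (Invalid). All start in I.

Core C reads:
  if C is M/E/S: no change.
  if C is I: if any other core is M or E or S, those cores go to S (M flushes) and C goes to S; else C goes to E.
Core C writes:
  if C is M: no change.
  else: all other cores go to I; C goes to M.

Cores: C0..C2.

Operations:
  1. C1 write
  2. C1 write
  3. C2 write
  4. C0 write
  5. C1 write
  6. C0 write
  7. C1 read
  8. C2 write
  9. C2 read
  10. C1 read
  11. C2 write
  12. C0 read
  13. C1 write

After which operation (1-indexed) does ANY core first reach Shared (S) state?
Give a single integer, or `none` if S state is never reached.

Answer: 7

Derivation:
Op 1: C1 write [C1 write: invalidate none -> C1=M] -> [I,M,I]
Op 2: C1 write [C1 write: already M (modified), no change] -> [I,M,I]
Op 3: C2 write [C2 write: invalidate ['C1=M'] -> C2=M] -> [I,I,M]
Op 4: C0 write [C0 write: invalidate ['C2=M'] -> C0=M] -> [M,I,I]
Op 5: C1 write [C1 write: invalidate ['C0=M'] -> C1=M] -> [I,M,I]
Op 6: C0 write [C0 write: invalidate ['C1=M'] -> C0=M] -> [M,I,I]
Op 7: C1 read [C1 read from I: others=['C0=M'] -> C1=S, others downsized to S] -> [S,S,I]
  -> First S state at op 7; remaining ops need not be traced.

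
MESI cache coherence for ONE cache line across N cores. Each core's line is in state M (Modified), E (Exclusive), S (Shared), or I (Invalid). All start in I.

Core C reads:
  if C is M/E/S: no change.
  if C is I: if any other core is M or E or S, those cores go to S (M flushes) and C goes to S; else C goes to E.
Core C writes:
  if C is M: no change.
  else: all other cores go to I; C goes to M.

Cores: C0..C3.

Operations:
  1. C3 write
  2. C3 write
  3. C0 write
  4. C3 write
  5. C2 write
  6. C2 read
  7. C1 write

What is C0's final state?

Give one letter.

Answer: I

Derivation:
Op 1: C3 write [C3 write: invalidate none -> C3=M] -> [I,I,I,M]
Op 2: C3 write [C3 write: already M (modified), no change] -> [I,I,I,M]
Op 3: C0 write [C0 write: invalidate ['C3=M'] -> C0=M] -> [M,I,I,I]
Op 4: C3 write [C3 write: invalidate ['C0=M'] -> C3=M] -> [I,I,I,M]
Op 5: C2 write [C2 write: invalidate ['C3=M'] -> C2=M] -> [I,I,M,I]
Op 6: C2 read [C2 read: already in M, no change] -> [I,I,M,I]
Op 7: C1 write [C1 write: invalidate ['C2=M'] -> C1=M] -> [I,M,I,I]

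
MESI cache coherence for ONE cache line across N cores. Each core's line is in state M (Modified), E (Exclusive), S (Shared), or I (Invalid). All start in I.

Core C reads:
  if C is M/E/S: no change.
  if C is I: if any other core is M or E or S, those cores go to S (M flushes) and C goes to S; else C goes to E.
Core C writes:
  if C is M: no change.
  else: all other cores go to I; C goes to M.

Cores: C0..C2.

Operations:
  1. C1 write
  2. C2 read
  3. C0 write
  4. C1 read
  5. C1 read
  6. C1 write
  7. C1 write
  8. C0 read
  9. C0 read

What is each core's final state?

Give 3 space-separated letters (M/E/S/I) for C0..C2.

Op 1: C1 write [C1 write: invalidate none -> C1=M] -> [I,M,I]
Op 2: C2 read [C2 read from I: others=['C1=M'] -> C2=S, others downsized to S] -> [I,S,S]
Op 3: C0 write [C0 write: invalidate ['C1=S', 'C2=S'] -> C0=M] -> [M,I,I]
Op 4: C1 read [C1 read from I: others=['C0=M'] -> C1=S, others downsized to S] -> [S,S,I]
Op 5: C1 read [C1 read: already in S, no change] -> [S,S,I]
Op 6: C1 write [C1 write: invalidate ['C0=S'] -> C1=M] -> [I,M,I]
Op 7: C1 write [C1 write: already M (modified), no change] -> [I,M,I]
Op 8: C0 read [C0 read from I: others=['C1=M'] -> C0=S, others downsized to S] -> [S,S,I]
Op 9: C0 read [C0 read: already in S, no change] -> [S,S,I]

Answer: S S I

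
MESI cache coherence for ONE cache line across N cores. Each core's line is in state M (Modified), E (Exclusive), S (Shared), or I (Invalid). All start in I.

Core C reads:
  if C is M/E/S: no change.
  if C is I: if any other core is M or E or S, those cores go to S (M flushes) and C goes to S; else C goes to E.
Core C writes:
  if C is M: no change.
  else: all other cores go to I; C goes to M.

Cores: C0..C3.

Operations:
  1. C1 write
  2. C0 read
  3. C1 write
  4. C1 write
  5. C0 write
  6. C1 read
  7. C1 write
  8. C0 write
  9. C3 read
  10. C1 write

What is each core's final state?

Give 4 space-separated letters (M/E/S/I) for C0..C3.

Op 1: C1 write [C1 write: invalidate none -> C1=M] -> [I,M,I,I]
Op 2: C0 read [C0 read from I: others=['C1=M'] -> C0=S, others downsized to S] -> [S,S,I,I]
Op 3: C1 write [C1 write: invalidate ['C0=S'] -> C1=M] -> [I,M,I,I]
Op 4: C1 write [C1 write: already M (modified), no change] -> [I,M,I,I]
Op 5: C0 write [C0 write: invalidate ['C1=M'] -> C0=M] -> [M,I,I,I]
Op 6: C1 read [C1 read from I: others=['C0=M'] -> C1=S, others downsized to S] -> [S,S,I,I]
Op 7: C1 write [C1 write: invalidate ['C0=S'] -> C1=M] -> [I,M,I,I]
Op 8: C0 write [C0 write: invalidate ['C1=M'] -> C0=M] -> [M,I,I,I]
Op 9: C3 read [C3 read from I: others=['C0=M'] -> C3=S, others downsized to S] -> [S,I,I,S]
Op 10: C1 write [C1 write: invalidate ['C0=S', 'C3=S'] -> C1=M] -> [I,M,I,I]

Answer: I M I I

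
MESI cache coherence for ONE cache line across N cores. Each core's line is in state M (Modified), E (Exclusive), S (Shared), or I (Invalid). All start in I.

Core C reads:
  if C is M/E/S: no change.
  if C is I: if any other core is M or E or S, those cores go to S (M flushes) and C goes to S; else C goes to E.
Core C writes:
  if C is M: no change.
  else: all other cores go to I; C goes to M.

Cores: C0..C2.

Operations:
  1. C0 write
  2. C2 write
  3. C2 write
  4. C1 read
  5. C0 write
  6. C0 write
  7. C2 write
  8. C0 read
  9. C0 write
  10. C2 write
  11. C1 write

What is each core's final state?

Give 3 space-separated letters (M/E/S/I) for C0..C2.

Answer: I M I

Derivation:
Op 1: C0 write [C0 write: invalidate none -> C0=M] -> [M,I,I]
Op 2: C2 write [C2 write: invalidate ['C0=M'] -> C2=M] -> [I,I,M]
Op 3: C2 write [C2 write: already M (modified), no change] -> [I,I,M]
Op 4: C1 read [C1 read from I: others=['C2=M'] -> C1=S, others downsized to S] -> [I,S,S]
Op 5: C0 write [C0 write: invalidate ['C1=S', 'C2=S'] -> C0=M] -> [M,I,I]
Op 6: C0 write [C0 write: already M (modified), no change] -> [M,I,I]
Op 7: C2 write [C2 write: invalidate ['C0=M'] -> C2=M] -> [I,I,M]
Op 8: C0 read [C0 read from I: others=['C2=M'] -> C0=S, others downsized to S] -> [S,I,S]
Op 9: C0 write [C0 write: invalidate ['C2=S'] -> C0=M] -> [M,I,I]
Op 10: C2 write [C2 write: invalidate ['C0=M'] -> C2=M] -> [I,I,M]
Op 11: C1 write [C1 write: invalidate ['C2=M'] -> C1=M] -> [I,M,I]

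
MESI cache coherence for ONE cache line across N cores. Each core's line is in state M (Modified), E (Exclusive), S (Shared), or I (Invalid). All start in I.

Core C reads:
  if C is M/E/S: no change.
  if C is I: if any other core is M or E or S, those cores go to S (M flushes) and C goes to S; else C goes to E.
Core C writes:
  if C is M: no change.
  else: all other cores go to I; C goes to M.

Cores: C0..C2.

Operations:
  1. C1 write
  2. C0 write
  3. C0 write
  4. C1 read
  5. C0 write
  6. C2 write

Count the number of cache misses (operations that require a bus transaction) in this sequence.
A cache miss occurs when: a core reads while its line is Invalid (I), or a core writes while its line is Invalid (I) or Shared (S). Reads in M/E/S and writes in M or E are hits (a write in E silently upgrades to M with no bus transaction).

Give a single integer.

Op 1: C1 write [C1 write: invalidate none -> C1=M] -> [I,M,I] [MISS #1: write from I]
Op 2: C0 write [C0 write: invalidate ['C1=M'] -> C0=M] -> [M,I,I] [MISS #2: write from I]
Op 3: C0 write [C0 write: already M (modified), no change] -> [M,I,I] [hit: write from M]
Op 4: C1 read [C1 read from I: others=['C0=M'] -> C1=S, others downsized to S] -> [S,S,I] [MISS #3: read from I]
Op 5: C0 write [C0 write: invalidate ['C1=S'] -> C0=M] -> [M,I,I] [MISS #4: write from S]
Op 6: C2 write [C2 write: invalidate ['C0=M'] -> C2=M] -> [I,I,M] [MISS #5: write from I]

Answer: 5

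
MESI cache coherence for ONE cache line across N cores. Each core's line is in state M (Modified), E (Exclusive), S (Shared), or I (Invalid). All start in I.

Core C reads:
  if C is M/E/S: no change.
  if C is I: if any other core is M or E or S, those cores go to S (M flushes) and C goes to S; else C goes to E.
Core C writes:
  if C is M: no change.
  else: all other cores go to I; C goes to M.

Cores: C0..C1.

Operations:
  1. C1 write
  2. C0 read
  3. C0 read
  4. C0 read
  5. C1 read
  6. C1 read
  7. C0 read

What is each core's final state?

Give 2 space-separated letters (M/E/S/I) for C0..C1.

Op 1: C1 write [C1 write: invalidate none -> C1=M] -> [I,M]
Op 2: C0 read [C0 read from I: others=['C1=M'] -> C0=S, others downsized to S] -> [S,S]
Op 3: C0 read [C0 read: already in S, no change] -> [S,S]
Op 4: C0 read [C0 read: already in S, no change] -> [S,S]
Op 5: C1 read [C1 read: already in S, no change] -> [S,S]
Op 6: C1 read [C1 read: already in S, no change] -> [S,S]
Op 7: C0 read [C0 read: already in S, no change] -> [S,S]

Answer: S S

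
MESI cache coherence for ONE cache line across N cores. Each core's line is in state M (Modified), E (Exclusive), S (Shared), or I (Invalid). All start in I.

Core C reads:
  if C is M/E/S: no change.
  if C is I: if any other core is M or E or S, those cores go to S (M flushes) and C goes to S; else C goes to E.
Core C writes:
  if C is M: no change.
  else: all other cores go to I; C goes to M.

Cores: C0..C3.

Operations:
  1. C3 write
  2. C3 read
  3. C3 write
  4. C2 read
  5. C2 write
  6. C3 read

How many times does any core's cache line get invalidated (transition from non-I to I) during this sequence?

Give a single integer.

Answer: 1

Derivation:
Op 1: C3 write [C3 write: invalidate none -> C3=M] -> [I,I,I,M] (invalidations this op: 0; running total: 0)
Op 2: C3 read [C3 read: already in M, no change] -> [I,I,I,M] (invalidations this op: 0; running total: 0)
Op 3: C3 write [C3 write: already M (modified), no change] -> [I,I,I,M] (invalidations this op: 0; running total: 0)
Op 4: C2 read [C2 read from I: others=['C3=M'] -> C2=S, others downsized to S] -> [I,I,S,S] (invalidations this op: 0; running total: 0)
Op 5: C2 write [C2 write: invalidate ['C3=S'] -> C2=M] -> [I,I,M,I] (invalidations this op: 1; running total: 1)
Op 6: C3 read [C3 read from I: others=['C2=M'] -> C3=S, others downsized to S] -> [I,I,S,S] (invalidations this op: 0; running total: 1)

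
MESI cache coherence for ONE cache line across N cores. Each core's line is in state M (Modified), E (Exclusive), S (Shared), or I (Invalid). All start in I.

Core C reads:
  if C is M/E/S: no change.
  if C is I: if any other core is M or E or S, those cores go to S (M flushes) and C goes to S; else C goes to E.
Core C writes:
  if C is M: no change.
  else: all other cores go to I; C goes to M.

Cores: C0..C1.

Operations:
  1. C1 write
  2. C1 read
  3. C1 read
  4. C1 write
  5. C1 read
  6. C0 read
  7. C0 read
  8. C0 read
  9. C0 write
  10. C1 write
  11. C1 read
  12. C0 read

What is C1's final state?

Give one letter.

Op 1: C1 write [C1 write: invalidate none -> C1=M] -> [I,M]
Op 2: C1 read [C1 read: already in M, no change] -> [I,M]
Op 3: C1 read [C1 read: already in M, no change] -> [I,M]
Op 4: C1 write [C1 write: already M (modified), no change] -> [I,M]
Op 5: C1 read [C1 read: already in M, no change] -> [I,M]
Op 6: C0 read [C0 read from I: others=['C1=M'] -> C0=S, others downsized to S] -> [S,S]
Op 7: C0 read [C0 read: already in S, no change] -> [S,S]
Op 8: C0 read [C0 read: already in S, no change] -> [S,S]
Op 9: C0 write [C0 write: invalidate ['C1=S'] -> C0=M] -> [M,I]
Op 10: C1 write [C1 write: invalidate ['C0=M'] -> C1=M] -> [I,M]
Op 11: C1 read [C1 read: already in M, no change] -> [I,M]
Op 12: C0 read [C0 read from I: others=['C1=M'] -> C0=S, others downsized to S] -> [S,S]

Answer: S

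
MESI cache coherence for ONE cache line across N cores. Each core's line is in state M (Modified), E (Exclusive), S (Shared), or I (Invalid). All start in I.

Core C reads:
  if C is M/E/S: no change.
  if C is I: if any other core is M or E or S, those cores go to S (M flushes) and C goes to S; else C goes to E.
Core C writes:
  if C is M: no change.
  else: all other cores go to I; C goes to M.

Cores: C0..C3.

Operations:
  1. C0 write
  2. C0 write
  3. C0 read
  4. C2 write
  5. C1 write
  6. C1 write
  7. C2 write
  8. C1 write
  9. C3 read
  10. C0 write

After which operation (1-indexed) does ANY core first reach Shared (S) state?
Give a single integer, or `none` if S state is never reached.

Answer: 9

Derivation:
Op 1: C0 write [C0 write: invalidate none -> C0=M] -> [M,I,I,I]
Op 2: C0 write [C0 write: already M (modified), no change] -> [M,I,I,I]
Op 3: C0 read [C0 read: already in M, no change] -> [M,I,I,I]
Op 4: C2 write [C2 write: invalidate ['C0=M'] -> C2=M] -> [I,I,M,I]
Op 5: C1 write [C1 write: invalidate ['C2=M'] -> C1=M] -> [I,M,I,I]
Op 6: C1 write [C1 write: already M (modified), no change] -> [I,M,I,I]
Op 7: C2 write [C2 write: invalidate ['C1=M'] -> C2=M] -> [I,I,M,I]
Op 8: C1 write [C1 write: invalidate ['C2=M'] -> C1=M] -> [I,M,I,I]
Op 9: C3 read [C3 read from I: others=['C1=M'] -> C3=S, others downsized to S] -> [I,S,I,S]
  -> First S state at op 9; remaining ops need not be traced.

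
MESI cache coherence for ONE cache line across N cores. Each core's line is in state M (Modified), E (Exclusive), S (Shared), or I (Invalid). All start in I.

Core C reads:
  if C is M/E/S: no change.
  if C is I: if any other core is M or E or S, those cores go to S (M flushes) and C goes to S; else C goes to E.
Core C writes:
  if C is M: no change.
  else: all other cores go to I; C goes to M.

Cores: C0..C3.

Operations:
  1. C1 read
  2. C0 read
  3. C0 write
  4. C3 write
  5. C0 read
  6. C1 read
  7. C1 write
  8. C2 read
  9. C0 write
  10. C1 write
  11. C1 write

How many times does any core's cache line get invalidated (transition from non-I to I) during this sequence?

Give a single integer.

Answer: 7

Derivation:
Op 1: C1 read [C1 read from I: no other sharers -> C1=E (exclusive)] -> [I,E,I,I] (invalidations this op: 0; running total: 0)
Op 2: C0 read [C0 read from I: others=['C1=E'] -> C0=S, others downsized to S] -> [S,S,I,I] (invalidations this op: 0; running total: 0)
Op 3: C0 write [C0 write: invalidate ['C1=S'] -> C0=M] -> [M,I,I,I] (invalidations this op: 1; running total: 1)
Op 4: C3 write [C3 write: invalidate ['C0=M'] -> C3=M] -> [I,I,I,M] (invalidations this op: 1; running total: 2)
Op 5: C0 read [C0 read from I: others=['C3=M'] -> C0=S, others downsized to S] -> [S,I,I,S] (invalidations this op: 0; running total: 2)
Op 6: C1 read [C1 read from I: others=['C0=S', 'C3=S'] -> C1=S, others downsized to S] -> [S,S,I,S] (invalidations this op: 0; running total: 2)
Op 7: C1 write [C1 write: invalidate ['C0=S', 'C3=S'] -> C1=M] -> [I,M,I,I] (invalidations this op: 2; running total: 4)
Op 8: C2 read [C2 read from I: others=['C1=M'] -> C2=S, others downsized to S] -> [I,S,S,I] (invalidations this op: 0; running total: 4)
Op 9: C0 write [C0 write: invalidate ['C1=S', 'C2=S'] -> C0=M] -> [M,I,I,I] (invalidations this op: 2; running total: 6)
Op 10: C1 write [C1 write: invalidate ['C0=M'] -> C1=M] -> [I,M,I,I] (invalidations this op: 1; running total: 7)
Op 11: C1 write [C1 write: already M (modified), no change] -> [I,M,I,I] (invalidations this op: 0; running total: 7)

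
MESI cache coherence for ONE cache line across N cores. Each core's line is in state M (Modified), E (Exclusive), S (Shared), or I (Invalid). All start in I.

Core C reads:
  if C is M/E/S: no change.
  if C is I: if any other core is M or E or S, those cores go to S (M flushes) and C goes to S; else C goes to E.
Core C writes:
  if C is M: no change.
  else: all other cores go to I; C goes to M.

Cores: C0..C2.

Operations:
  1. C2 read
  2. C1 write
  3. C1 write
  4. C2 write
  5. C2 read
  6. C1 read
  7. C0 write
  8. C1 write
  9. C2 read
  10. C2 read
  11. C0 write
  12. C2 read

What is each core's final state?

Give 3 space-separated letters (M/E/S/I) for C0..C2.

Answer: S I S

Derivation:
Op 1: C2 read [C2 read from I: no other sharers -> C2=E (exclusive)] -> [I,I,E]
Op 2: C1 write [C1 write: invalidate ['C2=E'] -> C1=M] -> [I,M,I]
Op 3: C1 write [C1 write: already M (modified), no change] -> [I,M,I]
Op 4: C2 write [C2 write: invalidate ['C1=M'] -> C2=M] -> [I,I,M]
Op 5: C2 read [C2 read: already in M, no change] -> [I,I,M]
Op 6: C1 read [C1 read from I: others=['C2=M'] -> C1=S, others downsized to S] -> [I,S,S]
Op 7: C0 write [C0 write: invalidate ['C1=S', 'C2=S'] -> C0=M] -> [M,I,I]
Op 8: C1 write [C1 write: invalidate ['C0=M'] -> C1=M] -> [I,M,I]
Op 9: C2 read [C2 read from I: others=['C1=M'] -> C2=S, others downsized to S] -> [I,S,S]
Op 10: C2 read [C2 read: already in S, no change] -> [I,S,S]
Op 11: C0 write [C0 write: invalidate ['C1=S', 'C2=S'] -> C0=M] -> [M,I,I]
Op 12: C2 read [C2 read from I: others=['C0=M'] -> C2=S, others downsized to S] -> [S,I,S]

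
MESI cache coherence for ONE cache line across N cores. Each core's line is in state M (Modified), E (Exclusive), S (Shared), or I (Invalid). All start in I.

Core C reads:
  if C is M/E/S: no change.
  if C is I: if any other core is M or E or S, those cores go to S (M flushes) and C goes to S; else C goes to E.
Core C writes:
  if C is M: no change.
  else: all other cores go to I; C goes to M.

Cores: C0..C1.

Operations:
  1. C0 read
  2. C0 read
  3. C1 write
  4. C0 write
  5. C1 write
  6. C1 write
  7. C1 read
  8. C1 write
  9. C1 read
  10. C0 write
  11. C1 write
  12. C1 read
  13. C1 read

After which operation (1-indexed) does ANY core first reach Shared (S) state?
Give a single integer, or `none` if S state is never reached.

Op 1: C0 read [C0 read from I: no other sharers -> C0=E (exclusive)] -> [E,I]
Op 2: C0 read [C0 read: already in E, no change] -> [E,I]
Op 3: C1 write [C1 write: invalidate ['C0=E'] -> C1=M] -> [I,M]
Op 4: C0 write [C0 write: invalidate ['C1=M'] -> C0=M] -> [M,I]
Op 5: C1 write [C1 write: invalidate ['C0=M'] -> C1=M] -> [I,M]
Op 6: C1 write [C1 write: already M (modified), no change] -> [I,M]
Op 7: C1 read [C1 read: already in M, no change] -> [I,M]
Op 8: C1 write [C1 write: already M (modified), no change] -> [I,M]
Op 9: C1 read [C1 read: already in M, no change] -> [I,M]
Op 10: C0 write [C0 write: invalidate ['C1=M'] -> C0=M] -> [M,I]
Op 11: C1 write [C1 write: invalidate ['C0=M'] -> C1=M] -> [I,M]
Op 12: C1 read [C1 read: already in M, no change] -> [I,M]
Op 13: C1 read [C1 read: already in M, no change] -> [I,M]
S state never reached in this sequence.

Answer: none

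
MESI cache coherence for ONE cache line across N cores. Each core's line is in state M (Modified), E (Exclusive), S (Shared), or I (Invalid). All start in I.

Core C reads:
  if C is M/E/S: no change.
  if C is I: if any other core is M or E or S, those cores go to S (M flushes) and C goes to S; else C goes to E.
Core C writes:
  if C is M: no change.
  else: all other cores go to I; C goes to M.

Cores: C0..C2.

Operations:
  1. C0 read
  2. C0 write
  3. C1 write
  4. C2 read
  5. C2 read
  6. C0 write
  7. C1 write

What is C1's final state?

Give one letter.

Answer: M

Derivation:
Op 1: C0 read [C0 read from I: no other sharers -> C0=E (exclusive)] -> [E,I,I]
Op 2: C0 write [C0 write: invalidate none -> C0=M] -> [M,I,I]
Op 3: C1 write [C1 write: invalidate ['C0=M'] -> C1=M] -> [I,M,I]
Op 4: C2 read [C2 read from I: others=['C1=M'] -> C2=S, others downsized to S] -> [I,S,S]
Op 5: C2 read [C2 read: already in S, no change] -> [I,S,S]
Op 6: C0 write [C0 write: invalidate ['C1=S', 'C2=S'] -> C0=M] -> [M,I,I]
Op 7: C1 write [C1 write: invalidate ['C0=M'] -> C1=M] -> [I,M,I]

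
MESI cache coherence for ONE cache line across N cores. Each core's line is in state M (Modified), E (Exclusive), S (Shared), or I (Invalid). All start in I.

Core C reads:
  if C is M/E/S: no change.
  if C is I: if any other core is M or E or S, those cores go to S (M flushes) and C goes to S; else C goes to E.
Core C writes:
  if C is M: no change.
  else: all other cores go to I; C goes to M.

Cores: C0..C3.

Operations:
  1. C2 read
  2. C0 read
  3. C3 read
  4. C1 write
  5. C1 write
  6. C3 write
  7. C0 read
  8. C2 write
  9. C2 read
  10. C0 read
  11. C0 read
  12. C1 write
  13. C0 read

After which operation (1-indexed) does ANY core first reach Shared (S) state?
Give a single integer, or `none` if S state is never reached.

Answer: 2

Derivation:
Op 1: C2 read [C2 read from I: no other sharers -> C2=E (exclusive)] -> [I,I,E,I]
Op 2: C0 read [C0 read from I: others=['C2=E'] -> C0=S, others downsized to S] -> [S,I,S,I]
  -> First S state at op 2; remaining ops need not be traced.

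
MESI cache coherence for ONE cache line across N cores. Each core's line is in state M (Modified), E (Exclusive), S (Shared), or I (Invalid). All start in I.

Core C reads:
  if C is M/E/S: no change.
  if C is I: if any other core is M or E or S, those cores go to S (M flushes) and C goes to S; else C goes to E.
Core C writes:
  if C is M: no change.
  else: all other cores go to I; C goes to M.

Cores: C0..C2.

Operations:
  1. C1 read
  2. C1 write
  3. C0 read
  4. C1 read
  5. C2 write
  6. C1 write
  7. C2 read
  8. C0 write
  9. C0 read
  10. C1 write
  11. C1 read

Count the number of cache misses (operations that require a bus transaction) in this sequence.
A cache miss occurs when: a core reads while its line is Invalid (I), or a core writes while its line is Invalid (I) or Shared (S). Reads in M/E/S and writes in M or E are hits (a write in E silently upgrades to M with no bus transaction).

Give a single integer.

Op 1: C1 read [C1 read from I: no other sharers -> C1=E (exclusive)] -> [I,E,I] [MISS #1: read from I]
Op 2: C1 write [C1 write: invalidate none -> C1=M] -> [I,M,I] [hit: write from E is a silent E->M upgrade, no bus transaction]
Op 3: C0 read [C0 read from I: others=['C1=M'] -> C0=S, others downsized to S] -> [S,S,I] [MISS #2: read from I]
Op 4: C1 read [C1 read: already in S, no change] -> [S,S,I] [hit: read from S]
Op 5: C2 write [C2 write: invalidate ['C0=S', 'C1=S'] -> C2=M] -> [I,I,M] [MISS #3: write from I]
Op 6: C1 write [C1 write: invalidate ['C2=M'] -> C1=M] -> [I,M,I] [MISS #4: write from I]
Op 7: C2 read [C2 read from I: others=['C1=M'] -> C2=S, others downsized to S] -> [I,S,S] [MISS #5: read from I]
Op 8: C0 write [C0 write: invalidate ['C1=S', 'C2=S'] -> C0=M] -> [M,I,I] [MISS #6: write from I]
Op 9: C0 read [C0 read: already in M, no change] -> [M,I,I] [hit: read from M]
Op 10: C1 write [C1 write: invalidate ['C0=M'] -> C1=M] -> [I,M,I] [MISS #7: write from I]
Op 11: C1 read [C1 read: already in M, no change] -> [I,M,I] [hit: read from M]

Answer: 7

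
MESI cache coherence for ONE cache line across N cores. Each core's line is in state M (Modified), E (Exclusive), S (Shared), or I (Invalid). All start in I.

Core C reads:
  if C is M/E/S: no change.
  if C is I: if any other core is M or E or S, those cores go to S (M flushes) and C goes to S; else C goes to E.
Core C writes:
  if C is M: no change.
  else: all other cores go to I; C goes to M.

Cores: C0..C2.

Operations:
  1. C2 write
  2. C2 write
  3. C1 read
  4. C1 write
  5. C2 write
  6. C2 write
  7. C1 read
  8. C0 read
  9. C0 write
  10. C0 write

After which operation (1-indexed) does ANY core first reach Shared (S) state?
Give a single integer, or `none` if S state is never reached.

Op 1: C2 write [C2 write: invalidate none -> C2=M] -> [I,I,M]
Op 2: C2 write [C2 write: already M (modified), no change] -> [I,I,M]
Op 3: C1 read [C1 read from I: others=['C2=M'] -> C1=S, others downsized to S] -> [I,S,S]
  -> First S state at op 3; remaining ops need not be traced.

Answer: 3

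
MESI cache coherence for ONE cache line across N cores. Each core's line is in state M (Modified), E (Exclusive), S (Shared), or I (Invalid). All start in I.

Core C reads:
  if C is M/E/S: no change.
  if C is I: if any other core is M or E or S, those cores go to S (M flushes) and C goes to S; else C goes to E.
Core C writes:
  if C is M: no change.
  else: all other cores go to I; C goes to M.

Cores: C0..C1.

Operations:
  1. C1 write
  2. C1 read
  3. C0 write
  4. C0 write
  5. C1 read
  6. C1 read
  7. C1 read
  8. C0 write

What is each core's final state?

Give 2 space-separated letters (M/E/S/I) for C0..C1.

Op 1: C1 write [C1 write: invalidate none -> C1=M] -> [I,M]
Op 2: C1 read [C1 read: already in M, no change] -> [I,M]
Op 3: C0 write [C0 write: invalidate ['C1=M'] -> C0=M] -> [M,I]
Op 4: C0 write [C0 write: already M (modified), no change] -> [M,I]
Op 5: C1 read [C1 read from I: others=['C0=M'] -> C1=S, others downsized to S] -> [S,S]
Op 6: C1 read [C1 read: already in S, no change] -> [S,S]
Op 7: C1 read [C1 read: already in S, no change] -> [S,S]
Op 8: C0 write [C0 write: invalidate ['C1=S'] -> C0=M] -> [M,I]

Answer: M I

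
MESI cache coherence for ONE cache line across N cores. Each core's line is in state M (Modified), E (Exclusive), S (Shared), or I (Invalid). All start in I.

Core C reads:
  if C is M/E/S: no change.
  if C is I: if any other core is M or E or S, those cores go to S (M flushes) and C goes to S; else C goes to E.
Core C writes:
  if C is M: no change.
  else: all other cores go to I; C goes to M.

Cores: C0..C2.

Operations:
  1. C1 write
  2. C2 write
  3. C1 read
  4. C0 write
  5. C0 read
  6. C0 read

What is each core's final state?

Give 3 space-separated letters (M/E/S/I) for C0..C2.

Answer: M I I

Derivation:
Op 1: C1 write [C1 write: invalidate none -> C1=M] -> [I,M,I]
Op 2: C2 write [C2 write: invalidate ['C1=M'] -> C2=M] -> [I,I,M]
Op 3: C1 read [C1 read from I: others=['C2=M'] -> C1=S, others downsized to S] -> [I,S,S]
Op 4: C0 write [C0 write: invalidate ['C1=S', 'C2=S'] -> C0=M] -> [M,I,I]
Op 5: C0 read [C0 read: already in M, no change] -> [M,I,I]
Op 6: C0 read [C0 read: already in M, no change] -> [M,I,I]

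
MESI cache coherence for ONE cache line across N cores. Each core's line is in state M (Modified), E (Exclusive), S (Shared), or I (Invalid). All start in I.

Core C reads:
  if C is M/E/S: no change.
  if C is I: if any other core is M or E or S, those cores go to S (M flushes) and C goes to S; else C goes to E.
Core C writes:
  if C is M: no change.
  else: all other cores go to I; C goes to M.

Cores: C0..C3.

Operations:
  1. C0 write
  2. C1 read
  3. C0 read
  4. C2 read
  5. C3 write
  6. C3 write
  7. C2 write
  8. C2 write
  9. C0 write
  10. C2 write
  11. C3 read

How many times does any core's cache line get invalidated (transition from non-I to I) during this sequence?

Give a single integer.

Answer: 6

Derivation:
Op 1: C0 write [C0 write: invalidate none -> C0=M] -> [M,I,I,I] (invalidations this op: 0; running total: 0)
Op 2: C1 read [C1 read from I: others=['C0=M'] -> C1=S, others downsized to S] -> [S,S,I,I] (invalidations this op: 0; running total: 0)
Op 3: C0 read [C0 read: already in S, no change] -> [S,S,I,I] (invalidations this op: 0; running total: 0)
Op 4: C2 read [C2 read from I: others=['C0=S', 'C1=S'] -> C2=S, others downsized to S] -> [S,S,S,I] (invalidations this op: 0; running total: 0)
Op 5: C3 write [C3 write: invalidate ['C0=S', 'C1=S', 'C2=S'] -> C3=M] -> [I,I,I,M] (invalidations this op: 3; running total: 3)
Op 6: C3 write [C3 write: already M (modified), no change] -> [I,I,I,M] (invalidations this op: 0; running total: 3)
Op 7: C2 write [C2 write: invalidate ['C3=M'] -> C2=M] -> [I,I,M,I] (invalidations this op: 1; running total: 4)
Op 8: C2 write [C2 write: already M (modified), no change] -> [I,I,M,I] (invalidations this op: 0; running total: 4)
Op 9: C0 write [C0 write: invalidate ['C2=M'] -> C0=M] -> [M,I,I,I] (invalidations this op: 1; running total: 5)
Op 10: C2 write [C2 write: invalidate ['C0=M'] -> C2=M] -> [I,I,M,I] (invalidations this op: 1; running total: 6)
Op 11: C3 read [C3 read from I: others=['C2=M'] -> C3=S, others downsized to S] -> [I,I,S,S] (invalidations this op: 0; running total: 6)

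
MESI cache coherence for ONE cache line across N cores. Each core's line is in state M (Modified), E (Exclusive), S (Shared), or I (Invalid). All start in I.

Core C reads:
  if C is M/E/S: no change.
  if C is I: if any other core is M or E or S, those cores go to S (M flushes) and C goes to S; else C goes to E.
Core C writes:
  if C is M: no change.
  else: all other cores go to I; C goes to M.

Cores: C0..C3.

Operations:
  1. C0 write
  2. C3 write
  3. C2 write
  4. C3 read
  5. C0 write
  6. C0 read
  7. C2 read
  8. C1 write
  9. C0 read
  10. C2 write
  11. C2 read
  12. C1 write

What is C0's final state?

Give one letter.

Answer: I

Derivation:
Op 1: C0 write [C0 write: invalidate none -> C0=M] -> [M,I,I,I]
Op 2: C3 write [C3 write: invalidate ['C0=M'] -> C3=M] -> [I,I,I,M]
Op 3: C2 write [C2 write: invalidate ['C3=M'] -> C2=M] -> [I,I,M,I]
Op 4: C3 read [C3 read from I: others=['C2=M'] -> C3=S, others downsized to S] -> [I,I,S,S]
Op 5: C0 write [C0 write: invalidate ['C2=S', 'C3=S'] -> C0=M] -> [M,I,I,I]
Op 6: C0 read [C0 read: already in M, no change] -> [M,I,I,I]
Op 7: C2 read [C2 read from I: others=['C0=M'] -> C2=S, others downsized to S] -> [S,I,S,I]
Op 8: C1 write [C1 write: invalidate ['C0=S', 'C2=S'] -> C1=M] -> [I,M,I,I]
Op 9: C0 read [C0 read from I: others=['C1=M'] -> C0=S, others downsized to S] -> [S,S,I,I]
Op 10: C2 write [C2 write: invalidate ['C0=S', 'C1=S'] -> C2=M] -> [I,I,M,I]
Op 11: C2 read [C2 read: already in M, no change] -> [I,I,M,I]
Op 12: C1 write [C1 write: invalidate ['C2=M'] -> C1=M] -> [I,M,I,I]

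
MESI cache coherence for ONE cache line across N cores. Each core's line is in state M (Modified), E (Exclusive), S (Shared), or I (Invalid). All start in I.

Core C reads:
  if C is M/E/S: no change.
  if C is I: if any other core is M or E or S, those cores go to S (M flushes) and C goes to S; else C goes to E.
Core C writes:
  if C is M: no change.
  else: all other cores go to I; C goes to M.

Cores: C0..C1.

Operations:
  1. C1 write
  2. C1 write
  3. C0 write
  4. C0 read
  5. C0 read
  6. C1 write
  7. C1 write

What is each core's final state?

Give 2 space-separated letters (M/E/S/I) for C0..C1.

Op 1: C1 write [C1 write: invalidate none -> C1=M] -> [I,M]
Op 2: C1 write [C1 write: already M (modified), no change] -> [I,M]
Op 3: C0 write [C0 write: invalidate ['C1=M'] -> C0=M] -> [M,I]
Op 4: C0 read [C0 read: already in M, no change] -> [M,I]
Op 5: C0 read [C0 read: already in M, no change] -> [M,I]
Op 6: C1 write [C1 write: invalidate ['C0=M'] -> C1=M] -> [I,M]
Op 7: C1 write [C1 write: already M (modified), no change] -> [I,M]

Answer: I M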